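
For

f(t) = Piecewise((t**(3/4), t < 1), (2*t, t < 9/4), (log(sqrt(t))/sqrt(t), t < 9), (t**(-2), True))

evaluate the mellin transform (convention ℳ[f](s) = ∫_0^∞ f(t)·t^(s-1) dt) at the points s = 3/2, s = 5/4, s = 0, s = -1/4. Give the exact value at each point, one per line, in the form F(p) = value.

the power substitution comes off first: t**(3/2) on [0, 1); 2*t**2 on [1, 3/2); log(t)/t on [3/2, 3); …
decompose at 1, 9/4, 9; ℳ[f](s) sums the 4 pieces' integrals
∫ over [0, 1) of t**(3/4)·t^(s-1) joins the sum
piece [1, 9/4): integrate 2*t against the kernel
piece [9/4, 9): integrate log(sqrt(t))/sqrt(t) against the kernel
for t in [9, ∞): the term is ∫ t**(-2)·t^(s-1)

F(3/2) = 9*log(2)/4 + 271/90 + 27*log(3)/4
F(5/4) = -68*sqrt(3)/27 - 7/18 + log(2**(sqrt(6))*3**(-sqrt(6) + 4*sqrt(3))) + 35*sqrt(6)/12
F(0) = log(6**(2/3)/4) + 365/81
F(-1/4) = -2/3 - 8*sqrt(6)*log(2)/27 - 4*sqrt(3)*log(3)/27 - 212*sqrt(3)/2187 + 8*sqrt(6)*log(3)/27 + 178*sqrt(6)/81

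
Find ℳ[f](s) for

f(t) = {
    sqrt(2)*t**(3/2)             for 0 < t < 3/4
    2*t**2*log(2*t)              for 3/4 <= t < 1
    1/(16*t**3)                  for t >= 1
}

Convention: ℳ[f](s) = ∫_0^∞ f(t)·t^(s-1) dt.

the shared t-power comes off first: sqrt(2)*sqrt(t) on [0, 3/4); 2*t*log(2*t) on [3/4, 1); 1/(16*t**4) on [1, ∞)
the common scale on t comes off first: sqrt(t) on [0, 3/2); t*log(t) on [3/2, 2); t**(-4) on [2, ∞)
summing 3 kernel integrals split by 3/4, 1 yields ℳ[f](s)
on [0, 3/4): add ∫ sqrt(2)*t**(3/2)·t^(s-1) dt
piece [3/4, 1): integrate 2*t**2*log(2*t) against the kernel
the [1, ∞) slice contributes ∫ 1/(16*t**3)·t^(s-1) dt

(-32*2**(2*s)*(s - 3)*(2*s + 3) + 3**s*(s - 3)*(s + 1)*(2*s + 3)*(-18*log(3) + 18*log(2)) + 3**s*(s - 3)*(2*s + 3)*(-18*log(3) + 18*log(2)) + 18*3**s*(s - 3)*(2*s + 3) + 12*3**s*sqrt(6)*(s - 3)*(2*s + (s + 1)**2 + 3) + 32*4**s*(s - 3)*(s + 1)*(2*s + 3)*log(2) + 32*4**s*(s - 3)*(2*s + 3)*log(2) - 4**s*(2*s + 3)*(2*s + (s + 1)**2 + 3))/(16*2**(2*s)*(s - 3)*(2*s + 3)*(2*s + (s + 1)**2 + 3))
  -3/2 < Re(s) < 3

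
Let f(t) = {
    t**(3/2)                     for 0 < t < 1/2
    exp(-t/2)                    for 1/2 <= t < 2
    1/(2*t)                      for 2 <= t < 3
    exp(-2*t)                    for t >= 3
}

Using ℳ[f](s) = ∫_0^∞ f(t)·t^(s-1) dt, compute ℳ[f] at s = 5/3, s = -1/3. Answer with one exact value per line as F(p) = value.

along the cuts 1/2, 2, 3, ℳ[f](s) splits into 4 integrals
[0, 1/2) adds the kernel integral of t**(3/2)
the [1/2, 2) slice contributes ∫ exp(-t/2)·t^(s-1) dt
on [2, 3): add ∫ 1/(2*t)·t^(s-1) dt
on [3, ∞): add ∫ exp(-2*t)·t^(s-1) dt

F(5/3) = -2*2**(2/3)*uppergamma(5/3, 1) - 3*2**(2/3)/4 + 2**(1/3)*uppergamma(5/3, 6)/4 + 3*2**(5/6)/152 + 3*3**(2/3)/4 + 2*2**(2/3)*uppergamma(5/3, 1/4)
F(-1/3) = -2**(2/3)*uppergamma(-1/3, 1)/2 - 3**(2/3)/24 + 2**(1/3)*uppergamma(-1/3, 6) + 3*2**(2/3)/32 + 3*2**(5/6)/14 + 2**(2/3)*uppergamma(-1/3, 1/4)/2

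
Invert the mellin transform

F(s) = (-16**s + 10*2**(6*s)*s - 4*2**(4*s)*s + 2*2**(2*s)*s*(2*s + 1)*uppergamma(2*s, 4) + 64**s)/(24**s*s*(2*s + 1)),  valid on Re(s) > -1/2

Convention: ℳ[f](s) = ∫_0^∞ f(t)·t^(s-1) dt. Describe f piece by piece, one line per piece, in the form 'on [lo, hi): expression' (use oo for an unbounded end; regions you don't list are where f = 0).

on [0, 2/3): sqrt(6)*sqrt(t)/2
on [2/3, 8/3): sqrt(6)*sqrt(t) + 1
on [8/3, oo): exp(-sqrt(6)*sqrt(t))

strip the common scale on t: sqrt(t) on [0, 1); 2*sqrt(t) + 1 on [1, 4); exp(-2*sqrt(t)) on [4, ∞)
strip the power substitution: t on [0, 1); 2*t + 1 on [1, 2); exp(-2*t) on [2, ∞)
split f at 2/3, 8/3: ℳ[f](s) collects 3 kernel integrals
between 0 and 2/3 the integrand is sqrt(6)*sqrt(t)/2·t^(s-1)
piece [2/3, 8/3): integrate (sqrt(6)*sqrt(t) + 1) against the kernel
∫ exp(-sqrt(6)*sqrt(t))·t^(s-1) over [8/3, ∞)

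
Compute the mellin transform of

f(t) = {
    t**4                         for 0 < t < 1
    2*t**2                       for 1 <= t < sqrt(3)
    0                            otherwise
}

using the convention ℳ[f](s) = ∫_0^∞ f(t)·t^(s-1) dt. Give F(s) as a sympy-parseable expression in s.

(6*3**(s/2)*(s + 4) - s - 6)/((s + 2)*(s + 4))
  Re(s) > -4

remove the shared t-power first: t**3 on [0, 1); 2*t on [1, sqrt(3))
strip the power substitution: t**(3/2) on [0, 1); 2*sqrt(t) on [1, 3)
slice at 1, transform all 2 pieces, and sum them
over [0, 1), the kernel integral of t**4 enters the sum
the [1, sqrt(3)) slice contributes ∫ 2*t**2·t^(s-1) dt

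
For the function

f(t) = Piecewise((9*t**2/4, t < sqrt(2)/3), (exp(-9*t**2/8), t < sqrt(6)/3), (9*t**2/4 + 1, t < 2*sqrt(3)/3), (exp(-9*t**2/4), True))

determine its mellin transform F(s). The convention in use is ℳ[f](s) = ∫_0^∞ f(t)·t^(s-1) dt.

back out the common scale on t: t**2 on [0, sqrt(2)/2); exp(-t**2/2) on [sqrt(2)/2, sqrt(6)/2); t**2 + 1 on [sqrt(6)/2, sqrt(3)); …
back out the power substitution: t on [0, 1/2); exp(-t/2) on [1/2, 3/2); t + 1 on [3/2, 3); …
breakpoints sqrt(2)/3, sqrt(6)/3, 2*sqrt(3)/3: one integral from each of the 4 segments
[0, sqrt(2)/3) adds the kernel integral of 9*t**2/4
piece [sqrt(2)/3, sqrt(6)/3): integrate exp(-9*t**2/8) against the kernel
on [sqrt(6)/3, 2*sqrt(3)/3): add ∫ (9*t**2/4 + 1)·t^(s-1) dt
segment [2*sqrt(3)/3, ∞) carries exp(-9*t**2/4); integrate it

2**(s/2 - 1)*(2**(s/2)*s*(s + 2)*uppergamma(s/2, 3) + 2**s*s*(s + 2)*uppergamma(s/2, 1/4) - 2**s*s*(s + 2)*uppergamma(s/2, 3/4) - 5*3**(s/2)*s - 4*3**(s/2) + 8*6**(s/2)*s + 4*6**(s/2) + s)/(3**s*s*(s + 2))
  Re(s) > -2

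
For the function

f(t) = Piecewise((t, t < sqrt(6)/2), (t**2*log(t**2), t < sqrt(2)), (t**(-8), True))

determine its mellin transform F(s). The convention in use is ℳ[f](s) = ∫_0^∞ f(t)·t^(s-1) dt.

(sqrt(2)/2)**s*(32*2**s*s*(s - 8)*(s + 1)*log(2) - 64*2**s*(s - 8)*(s + 1) + 64*2**s*(s - 8)*(s + 1)*log(2) - 2**s*(s + 1)*(s**2 + 4*s + 4) + 3**(s/2)*s*(s - 8)*(s + 1)*(-24*log(3) + 24*log(2)) + 3**(s/2)*(s - 8)*(s + 1)*(-48*log(3) + 48*log(2)) + 48*3**(s/2)*(s - 8)*(s + 1) + 8*3**(s/2)*sqrt(6)*(s - 8)*(s**2 + 4*s + 4))/(16*(s - 8)*(s + 1)*(s**2 + 4*s + 4))
  -1 < Re(s) < 8

the power substitution comes off first: sqrt(t) on [0, 3/2); t*log(t) on [3/2, 2); t**(-4) on [2, ∞)
the 3 pieces separated at sqrt(6)/2, sqrt(2) each add one integral
∫ t·t^(s-1) over [0, sqrt(6)/2)
for t in [sqrt(6)/2, sqrt(2)): the term is ∫ t**2*log(t**2)·t^(s-1)
∫ t**(-8)·t^(s-1) over [sqrt(2), ∞)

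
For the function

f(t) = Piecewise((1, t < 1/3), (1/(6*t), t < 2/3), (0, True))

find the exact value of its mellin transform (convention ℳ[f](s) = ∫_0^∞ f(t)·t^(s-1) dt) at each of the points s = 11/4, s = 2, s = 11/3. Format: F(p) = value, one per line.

F(11/4) = 2*3**(1/4)*(3 + 22*2**(3/4))/2079
F(2) = 1/9
F(11/3) = 3**(1/3)*(5 + 44*2**(2/3))/4752

the common scale on t comes off first: 1 on [0, 1); 1/(2*t) on [1, 2)
back out the shared t-power: t on [0, 1); 1/2 on [1, 2)
integrate the 2 segments split at 1/3, then add the results
segment [0, 1/3) carries 1; integrate it
[1/3, 2/3) adds the kernel integral of 1/(6*t)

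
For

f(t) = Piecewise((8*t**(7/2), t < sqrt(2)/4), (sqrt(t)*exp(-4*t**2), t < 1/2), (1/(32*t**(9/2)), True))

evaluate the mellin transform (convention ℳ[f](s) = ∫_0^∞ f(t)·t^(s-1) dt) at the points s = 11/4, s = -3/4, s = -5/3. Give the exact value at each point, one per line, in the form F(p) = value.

peel off the shared t-power: 8*t**3 on [0, sqrt(2)/4); exp(-4*t**2) on [sqrt(2)/4, 1/2); 1/(32*t**5) on [1/2, ∞)
back out the common scale on t: t**3 on [0, sqrt(2)/2); exp(-t**2) on [sqrt(2)/2, 1); t**(-5) on [1, ∞)
the power substitution comes off first: t**(3/2) on [0, 1/2); exp(-t) on [1/2, 1); t**(-5/2) on [1, ∞)
slice at sqrt(2)/4, 1/2, transform all 3 pieces, and sum them
between 0 and sqrt(2)/4 the integrand is 8*t**(7/2)·t^(s-1)
over [sqrt(2)/4, 1/2), the kernel integral of sqrt(t)*exp(-4*t**2) enters the sum
segment 1/2 to ∞ holds 1/(32*t**(9/2)); add its integral

F(11/4) = -2**(3/4)*uppergamma(13/8, 1)/32 + 2**(5/8)/800 + 2**(3/4)*uppergamma(13/8, 1/2)/32 + 2**(3/4)/28
F(-3/4) = -2**(1/4)*uppergamma(-1/8, 1)/2 + 2**(7/8)/11 + 4*2**(1/4)/21 + 2**(1/4)*uppergamma(-1/8, 1/2)/2
F(-5/3) = -2**(1/6)*uppergamma(-7/12, 1) + 12*2**(1/6)/37 + 6*2**(1/4)/11 + 2**(1/6)*uppergamma(-7/12, 1/2)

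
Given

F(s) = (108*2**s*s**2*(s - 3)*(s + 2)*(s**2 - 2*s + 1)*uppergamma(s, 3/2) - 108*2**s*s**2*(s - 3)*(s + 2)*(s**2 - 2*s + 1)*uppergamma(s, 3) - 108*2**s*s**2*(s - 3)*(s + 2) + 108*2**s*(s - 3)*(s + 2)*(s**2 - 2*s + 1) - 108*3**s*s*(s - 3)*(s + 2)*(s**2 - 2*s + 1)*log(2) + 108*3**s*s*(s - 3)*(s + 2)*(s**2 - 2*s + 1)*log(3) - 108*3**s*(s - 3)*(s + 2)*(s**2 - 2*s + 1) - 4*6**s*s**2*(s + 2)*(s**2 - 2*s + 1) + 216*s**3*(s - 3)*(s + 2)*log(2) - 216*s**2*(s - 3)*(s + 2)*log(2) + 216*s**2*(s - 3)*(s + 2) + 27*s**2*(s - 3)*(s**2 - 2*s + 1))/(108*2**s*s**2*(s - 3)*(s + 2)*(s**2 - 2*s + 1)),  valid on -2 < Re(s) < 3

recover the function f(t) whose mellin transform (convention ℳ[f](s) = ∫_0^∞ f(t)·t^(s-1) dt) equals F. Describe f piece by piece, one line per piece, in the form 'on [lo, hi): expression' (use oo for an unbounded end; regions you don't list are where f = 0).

f breaks at 1/2, 1, 3/2, 3 into 5 integrals to sum
∫ over [0, 1/2) of t**2·t^(s-1) joins the sum
over [1/2, 1), the kernel integral of log(t)/t enters the sum
the [1, 3/2) slice contributes ∫ log(t)·t^(s-1) dt
the [3/2, 3) slice contributes ∫ exp(-t)·t^(s-1) dt
∫ t**(-3)·t^(s-1) over [3, ∞)

on [0, 1/2): t**2
on [1/2, 1): log(t)/t
on [1, 3/2): log(t)
on [3/2, 3): exp(-t)
on [3, oo): t**(-3)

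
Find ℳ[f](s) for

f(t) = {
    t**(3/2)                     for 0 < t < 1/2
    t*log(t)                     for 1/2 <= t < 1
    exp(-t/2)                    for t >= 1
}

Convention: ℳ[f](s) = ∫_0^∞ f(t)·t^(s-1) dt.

(2*2**(2*s)*(2*s + 3)*(s**2 + 2*s + 1)*uppergamma(s, 1/2) - 2*2**s*(2*s + 3) + s*(2*s + 3)*log(2) + 2*s + (2*s + 3)*log(2) + sqrt(2)*(s**2 + 2*s + 1) + 3)/(2*2**s*(2*s + 3)*(s**2 + 2*s + 1))
  Re(s) > -3/2

f breaks at 1/2, 1 into 3 integrals to sum
the [0, 1/2) slice contributes ∫ t**(3/2)·t^(s-1) dt
segment 1/2 to 1 holds t*log(t); add its integral
on [1, ∞): add ∫ exp(-t/2)·t^(s-1) dt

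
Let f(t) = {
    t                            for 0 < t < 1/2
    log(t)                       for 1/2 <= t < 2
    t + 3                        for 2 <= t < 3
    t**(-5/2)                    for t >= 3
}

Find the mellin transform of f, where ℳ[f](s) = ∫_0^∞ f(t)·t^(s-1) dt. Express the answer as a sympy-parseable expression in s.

(-270*2**(2*s)*s**2*(2*s - 5) + 54*2**(2*s)*s*(s + 1)*(2*s - 5)*log(2) - 162*2**(2*s)*s*(2*s - 5) - 54*2**(2*s)*(s + 1)*(2*s - 5) - 4*sqrt(3)*6**s*s**2*(s + 1) + 324*6**s*s**2*(2*s - 5) + 162*6**s*s*(2*s - 5) + 27*s**2*(2*s - 5) + 54*s*(s + 1)*(2*s - 5)*log(2) + (2*s - 5)*(54*s + 54))/(54*2**s*s**2*(s + 1)*(2*s - 5))
  -1 < Re(s) < 5/2

split f at 1/2, 2, 3: ℳ[f](s) collects 4 kernel integrals
[0, 1/2) adds the kernel integral of t
segment [1/2, 2) carries log(t); integrate it
the [2, 3) slice contributes ∫ (t + 3)·t^(s-1) dt
∫ t**(-5/2)·t^(s-1) over [3, ∞)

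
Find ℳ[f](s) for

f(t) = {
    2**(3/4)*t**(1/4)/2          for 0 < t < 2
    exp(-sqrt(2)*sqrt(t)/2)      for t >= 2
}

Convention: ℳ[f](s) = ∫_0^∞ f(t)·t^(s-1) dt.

2*2**s*((4*s + 1)*uppergamma(2*s, 1) + 2)/(4*s + 1)
  Re(s) > -1/4

strip the common scale on t: t**(1/4) on [0, 1); exp(-sqrt(t)) on [1, ∞)
invert the power substitution to get sqrt(t) on [0, 1); exp(-t) on [1, ∞)
breakpoints 2: one integral from each of the 2 segments
piece [0, 2): integrate 2**(3/4)*t**(1/4)/2 against the kernel
for t in [2, ∞): the term is ∫ exp(-sqrt(2)*sqrt(t)/2)·t^(s-1)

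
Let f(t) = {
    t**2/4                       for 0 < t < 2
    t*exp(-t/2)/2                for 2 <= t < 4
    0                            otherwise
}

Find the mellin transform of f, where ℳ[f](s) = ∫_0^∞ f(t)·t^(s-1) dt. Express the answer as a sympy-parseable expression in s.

2**s*((s + 2)*uppergamma(s + 1, 1) - (s + 2)*uppergamma(s + 1, 2) + 1)/(s + 2)
  Re(s) > -2

strip the common scale on t: t**2 on [0, 1); t*exp(-t) on [1, 2)
reversing the shared t-power: t on [0, 1); exp(-t) on [1, 2)
split f at 2: ℳ[f](s) collects 2 kernel integrals
[0, 2) adds the kernel integral of t**2/4
between 2 and 4 the integrand is t*exp(-t/2)/2·t^(s-1)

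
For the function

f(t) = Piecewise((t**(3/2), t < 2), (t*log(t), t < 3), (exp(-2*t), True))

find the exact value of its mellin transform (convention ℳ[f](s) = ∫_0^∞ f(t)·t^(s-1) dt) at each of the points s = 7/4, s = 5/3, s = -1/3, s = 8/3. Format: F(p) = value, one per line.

F(7/4) = -144*3**(3/4)/121 - 16*2**(3/4)*log(2)/11 + 2**(1/4)*uppergamma(7/4, 6)/4 + 64*2**(3/4)/121 + 32*2**(1/4)/13 + 36*3**(3/4)*log(3)/11
F(5/3) = -81*3**(2/3)/64 - 3*2**(2/3)*log(2)/2 + 2**(1/3)*uppergamma(5/3, 6)/4 + 9*2**(2/3)/16 + 48*2**(1/6)/19 + 27*3**(2/3)*log(3)/8
F(-1/3) = -9*3**(2/3)/4 + 2**(1/3)*uppergamma(-1/3, 6) + log(3**(3*3**(2/3)/2)/2**(3*2**(2/3)/2)) + 12*2**(1/6)/7 + 9*2**(2/3)/4
F(8/3) = -243*3**(2/3)/121 - 24*2**(2/3)*log(2)/11 + 2**(1/3)*uppergamma(8/3, 6)/8 + 72*2**(2/3)/121 + 96*2**(1/6)/25 + 81*3**(2/3)*log(3)/11

breakpoints 2, 3: one integral from each of the 3 segments
[0, 2) adds the kernel integral of t**(3/2)
segment [2, 3) carries t*log(t); integrate it
∫ over [3, ∞) of exp(-2*t)·t^(s-1) joins the sum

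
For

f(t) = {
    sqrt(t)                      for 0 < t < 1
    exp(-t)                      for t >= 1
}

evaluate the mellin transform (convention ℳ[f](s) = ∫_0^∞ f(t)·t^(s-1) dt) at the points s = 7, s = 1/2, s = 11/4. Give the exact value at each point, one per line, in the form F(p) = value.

summing 2 kernel integrals split by 1 yields ℳ[f](s)
on [0, 1): add ∫ sqrt(t)·t^(s-1) dt
on [1, ∞) integrate f = exp(-t) against the kernel

F(7) = 2/15 + 1957*exp(-1)
F(1/2) = sqrt(pi)*erfc(1) + 1
F(11/4) = 4/13 + uppergamma(11/4, 1)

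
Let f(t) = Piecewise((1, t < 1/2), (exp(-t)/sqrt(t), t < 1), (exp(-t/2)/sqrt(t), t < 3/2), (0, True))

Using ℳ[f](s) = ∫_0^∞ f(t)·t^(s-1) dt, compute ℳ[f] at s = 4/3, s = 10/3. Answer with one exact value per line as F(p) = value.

F(4/3) = -2**(5/6)*uppergamma(5/6, 3/4) - uppergamma(5/6, 1) + 3*2**(2/3)/16 + uppergamma(5/6, 1/2) + 2**(5/6)*uppergamma(5/6, 1/2)
F(10/3) = -4*2**(5/6)*uppergamma(17/6, 3/4) - uppergamma(17/6, 1) + 3*2**(2/3)/160 + uppergamma(17/6, 1/2) + 4*2**(5/6)*uppergamma(17/6, 1/2)

invert the shared t-power to get 1/sqrt(t) on [0, 1/2); exp(-t)/t on [1/2, 1); exp(-t/2)/t on [1, 3/2)
reversing the shared t-power: sqrt(t) on [0, 1/2); exp(-t) on [1/2, 1); exp(-t/2) on [1, 3/2)
integrate the 3 segments split at 1/2, 1, then add the results
between 0 and 1/2 the integrand is 1·t^(s-1)
between 1/2 and 1 the integrand is exp(-t)/sqrt(t)·t^(s-1)
on [1, 3/2): add ∫ exp(-t/2)/sqrt(t)·t^(s-1) dt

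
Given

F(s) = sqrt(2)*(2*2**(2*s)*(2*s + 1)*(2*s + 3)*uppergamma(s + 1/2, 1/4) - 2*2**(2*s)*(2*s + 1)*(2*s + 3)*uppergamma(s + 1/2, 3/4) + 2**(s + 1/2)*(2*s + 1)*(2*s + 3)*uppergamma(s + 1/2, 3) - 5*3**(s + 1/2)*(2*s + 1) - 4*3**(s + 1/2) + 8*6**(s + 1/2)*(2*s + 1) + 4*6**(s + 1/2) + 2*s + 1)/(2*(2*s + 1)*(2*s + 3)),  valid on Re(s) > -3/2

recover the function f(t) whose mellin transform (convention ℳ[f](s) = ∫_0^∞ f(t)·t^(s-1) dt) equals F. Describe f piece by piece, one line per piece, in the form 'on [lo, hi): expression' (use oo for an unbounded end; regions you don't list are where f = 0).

remove the common scale on t first: t**(3/2) on [0, 1/2); sqrt(t)*exp(-t/2) on [1/2, 3/2); sqrt(t)*(t + 1) on [3/2, 3); …
invert the shared t-power to get t on [0, 1/2); exp(-t/2) on [1/2, 3/2); t + 1 on [3/2, 3); …
decompose at 1, 3, 6; ℳ[f](s) sums the 4 pieces' integrals
[0, 1) adds the kernel integral of sqrt(2)*t**(3/2)/4
for t in [1, 3): the term is ∫ sqrt(2)*sqrt(t)*exp(-t/4)/2·t^(s-1)
the [3, 6) slice contributes ∫ sqrt(2)*sqrt(t)*(t/2 + 1)/2·t^(s-1) dt
for t in [6, ∞): the term is ∫ sqrt(2)*sqrt(t)*exp(-t/2)/2·t^(s-1)

on [0, 1): sqrt(2)*t**(3/2)/4
on [1, 3): sqrt(2)*sqrt(t)*exp(-t/4)/2
on [3, 6): sqrt(2)*sqrt(t)*(t/2 + 1)/2
on [6, oo): sqrt(2)*sqrt(t)*exp(-t/2)/2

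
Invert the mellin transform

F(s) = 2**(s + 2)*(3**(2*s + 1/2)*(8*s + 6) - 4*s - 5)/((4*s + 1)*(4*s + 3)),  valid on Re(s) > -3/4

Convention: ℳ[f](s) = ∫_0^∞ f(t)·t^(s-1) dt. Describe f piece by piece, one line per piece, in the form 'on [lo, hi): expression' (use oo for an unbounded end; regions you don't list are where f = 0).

on [0, 2): 2**(1/4)*t**(3/4)/2
on [2, 18): 2**(3/4)*t**(1/4)

remove the common scale on t first: t**(3/4) on [0, 1); 2*t**(1/4) on [1, 9)
remove the power substitution first: t**(3/2) on [0, 1); 2*sqrt(t) on [1, 3)
split f at 2: ℳ[f](s) collects 2 kernel integrals
piece [0, 2): integrate 2**(1/4)*t**(3/4)/2 against the kernel
over [2, 18), the kernel integral of 2**(3/4)*t**(1/4) enters the sum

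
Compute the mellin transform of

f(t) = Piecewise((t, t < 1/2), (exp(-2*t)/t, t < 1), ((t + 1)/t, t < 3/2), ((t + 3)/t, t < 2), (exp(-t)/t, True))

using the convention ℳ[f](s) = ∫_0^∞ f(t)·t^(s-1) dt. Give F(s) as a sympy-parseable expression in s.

remove the shared t-power first: t**2 on [0, 1/2); exp(-2*t) on [1/2, 1); t + 1 on [1, 3/2); …
breakpoints 1/2, 1, 3/2, 2: one integral from each of the 5 segments
between 0 and 1/2 the integrand is t·t^(s-1)
segment [1/2, 1) carries exp(-2*t)/t; integrate it
the [1, 3/2) slice contributes ∫ (t + 1)/t·t^(s-1) dt
for t in [3/2, 2): the term is ∫ (t + 3)/t·t^(s-1)
∫ over [2, ∞) of exp(-t)/t·t^(s-1) joins the sum

(6*2**s*s*(s - 1)*(s + 1)*uppergamma(s - 1, 2) - 12*2**s*(s - 1)*(s + 1) - 6*2**s*(s + 1) - 8*3**s*(s - 1)*(s + 1) - 8*3**s*(s + 1) + 15*4**s*(s - 1)*(s + 1) + 9*4**s*(s + 1) + 12*s*(s - 1)*(s + 1)*uppergamma(s - 1, 1) - 12*s*(s - 1)*(s + 1)*uppergamma(s - 1, 2) + 3*s*(s - 1))/(6*2**s*s*(s - 1)*(s + 1))
  Re(s) > -1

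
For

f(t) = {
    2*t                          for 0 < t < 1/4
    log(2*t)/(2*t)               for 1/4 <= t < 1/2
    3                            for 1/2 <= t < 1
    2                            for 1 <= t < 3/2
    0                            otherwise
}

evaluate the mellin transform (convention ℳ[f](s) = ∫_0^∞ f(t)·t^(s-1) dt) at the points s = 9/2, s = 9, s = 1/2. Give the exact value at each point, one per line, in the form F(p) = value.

F(9/2) = -55*sqrt(2)/2352 + log(2)/896 + 553169/2483712 + 9*sqrt(6)/8
F(9) = log(2)/1048576 + 3266548597/377487360
F(1/2) = -5*sqrt(2) - log(4) + 2*sqrt(6) + 37/6

back out the common scale on t: t on [0, 1/2); log(t)/t on [1/2, 1); 3 on [1, 2); …
f breaks at 1/4, 1/2, 1 into 4 integrals to sum
piece [0, 1/4): integrate 2*t against the kernel
the [1/4, 1/2) slice contributes ∫ log(2*t)/(2*t)·t^(s-1) dt
the [1/2, 1) slice contributes ∫ 3·t^(s-1) dt
on [1, 3/2): add ∫ 2·t^(s-1) dt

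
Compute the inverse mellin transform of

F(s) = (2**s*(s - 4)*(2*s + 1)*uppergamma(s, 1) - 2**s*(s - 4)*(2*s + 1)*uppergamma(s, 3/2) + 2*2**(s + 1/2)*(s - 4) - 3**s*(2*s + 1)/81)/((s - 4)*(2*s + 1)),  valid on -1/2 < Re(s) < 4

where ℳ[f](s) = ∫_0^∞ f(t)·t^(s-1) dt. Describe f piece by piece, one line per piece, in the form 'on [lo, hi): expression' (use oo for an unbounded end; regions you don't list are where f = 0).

on [0, 2): sqrt(t)
on [2, 3): exp(-t/2)
on [3, oo): t**(-4)

summing 3 kernel integrals split by 2, 3 yields ℳ[f](s)
segment [0, 2) carries sqrt(t); integrate it
on [2, 3) integrate f = exp(-t/2) against the kernel
segment [3, ∞) carries t**(-4); integrate it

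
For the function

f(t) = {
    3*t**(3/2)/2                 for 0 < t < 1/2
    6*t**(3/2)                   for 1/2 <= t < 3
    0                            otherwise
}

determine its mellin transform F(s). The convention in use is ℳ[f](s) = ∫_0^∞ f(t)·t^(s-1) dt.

slice at 1/2, transform all 2 pieces, and sum them
for t in [0, 1/2): the term is ∫ 3*t**(3/2)/2·t^(s-1)
over [1/2, 3), the kernel integral of 6*t**(3/2) enters the sum

3*(-3*2**(-s - 3/2) + 4*3**(s + 3/2))/(2*s + 3)
  Re(s) > -3/2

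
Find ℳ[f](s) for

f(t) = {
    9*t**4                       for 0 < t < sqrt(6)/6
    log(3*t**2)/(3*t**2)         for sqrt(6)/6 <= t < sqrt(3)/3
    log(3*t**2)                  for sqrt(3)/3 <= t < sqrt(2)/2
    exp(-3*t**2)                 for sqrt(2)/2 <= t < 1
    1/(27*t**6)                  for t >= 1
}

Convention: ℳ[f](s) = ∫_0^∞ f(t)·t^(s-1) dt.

(27*2**(s/2)*s**2*(s/2 - 3)*(s/2 + 2)*(s**2/4 - s + 1)*uppergamma(s/2, 3/2) - 27*2**(s/2)*s**2*(s/2 - 3)*(s/2 + 2)*(s**2/4 - s + 1)*uppergamma(s/2, 3) - 27*2**(s/2)*s**2*(s/2 - 3)*(s/2 + 2) + 108*2**(s/2)*(s/2 - 3)*(s/2 + 2)*(s**2/4 - s + 1) - 54*3**(s/2)*s*(s/2 - 3)*(s/2 + 2)*(s**2/4 - s + 1)*log(2) + 54*3**(s/2)*s*(s/2 - 3)*(s/2 + 2)*(s**2/4 - s + 1)*log(3) - 108*3**(s/2)*(s/2 - 3)*(s/2 + 2)*(s**2/4 - s + 1) - 6**(s/2)*s**2*(s/2 + 2)*(s**2/4 - s + 1) + 27*s**3*(s/2 - 3)*(s/2 + 2)*log(2) - 54*s**2*(s/2 - 3)*(s/2 + 2)*log(2) + 54*s**2*(s/2 - 3)*(s/2 + 2) + 27*s**2*(s/2 - 3)*(s**2/4 - s + 1)/4)/(54*6**(s/2)*s**2*(s/2 - 3)*(s/2 + 2)*(s**2/4 - s + 1))
  -4 < Re(s) < 6

back out the power substitution: 9*t**2 on [0, 1/6); log(3*t)/(3*t) on [1/6, 1/3); log(3*t) on [1/3, 1/2); …
peel off the common scale on t: t**2 on [0, 1/2); log(t)/t on [1/2, 1); log(t) on [1, 3/2); …
cuts at sqrt(6)/6, sqrt(3)/3, sqrt(2)/2, 1: linearity sums the 5 kernel integrals
segment [0, sqrt(6)/6) carries 9*t**4; integrate it
segment [sqrt(6)/6, sqrt(3)/3) carries log(3*t**2)/(3*t**2); integrate it
segment [sqrt(3)/3, sqrt(2)/2) carries log(3*t**2); integrate it
piece [sqrt(2)/2, 1): integrate exp(-3*t**2) against the kernel
∫ over [1, ∞) of 1/(27*t**6)·t^(s-1) joins the sum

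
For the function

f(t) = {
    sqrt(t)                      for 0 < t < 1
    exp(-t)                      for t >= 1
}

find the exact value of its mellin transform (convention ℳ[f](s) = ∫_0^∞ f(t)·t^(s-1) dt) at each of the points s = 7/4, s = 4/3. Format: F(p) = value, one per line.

integrate the 2 segments split at 1, then add the results
on [0, 1): add ∫ sqrt(t)·t^(s-1) dt
for t in [1, ∞): the term is ∫ exp(-t)·t^(s-1)

F(7/4) = 4/9 + uppergamma(7/4, 1)
F(4/3) = uppergamma(4/3, 1) + 6/11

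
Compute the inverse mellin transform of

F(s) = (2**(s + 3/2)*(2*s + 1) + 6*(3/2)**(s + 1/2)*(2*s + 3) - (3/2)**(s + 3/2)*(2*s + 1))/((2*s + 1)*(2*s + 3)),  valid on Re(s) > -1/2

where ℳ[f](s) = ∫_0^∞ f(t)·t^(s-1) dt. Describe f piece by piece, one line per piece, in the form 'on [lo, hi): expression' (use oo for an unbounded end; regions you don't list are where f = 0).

on [0, 3/2): 3*sqrt(t)
on [3/2, 2): t**(3/2)/2

decompose at 3/2; ℳ[f](s) sums the 2 pieces' integrals
over [0, 3/2), the kernel integral of 3*sqrt(t) enters the sum
for t in [3/2, 2): the term is ∫ t**(3/2)/2·t^(s-1)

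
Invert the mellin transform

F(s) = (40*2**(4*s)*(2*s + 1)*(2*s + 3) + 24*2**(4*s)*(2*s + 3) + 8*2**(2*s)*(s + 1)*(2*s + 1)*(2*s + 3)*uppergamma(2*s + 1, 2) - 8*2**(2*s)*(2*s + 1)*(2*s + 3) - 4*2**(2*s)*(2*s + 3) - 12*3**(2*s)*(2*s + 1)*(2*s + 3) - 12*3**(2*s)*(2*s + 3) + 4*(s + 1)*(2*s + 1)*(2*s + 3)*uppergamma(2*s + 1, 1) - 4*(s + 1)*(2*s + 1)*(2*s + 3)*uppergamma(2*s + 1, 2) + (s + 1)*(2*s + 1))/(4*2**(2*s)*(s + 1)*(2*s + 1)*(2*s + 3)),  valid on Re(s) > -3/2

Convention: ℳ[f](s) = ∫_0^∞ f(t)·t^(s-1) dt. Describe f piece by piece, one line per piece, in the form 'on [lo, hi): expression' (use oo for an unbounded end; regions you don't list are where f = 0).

reversing the power substitution: t**3 on [0, 1/2); t*exp(-2*t) on [1/2, 1); t*(t + 1) on [1, 3/2); …
invert the shared t-power to get t**2 on [0, 1/2); exp(-2*t) on [1/2, 1); t + 1 on [1, 3/2); …
along the cuts 1/4, 1, 9/4, 4, ℳ[f](s) splits into 5 integrals
∫ t**(3/2)·t^(s-1) over [0, 1/4)
between 1/4 and 1 the integrand is sqrt(t)*exp(-2*sqrt(t))·t^(s-1)
piece [1, 9/4): integrate sqrt(t)*(sqrt(t) + 1) against the kernel
∫ sqrt(t)*(sqrt(t) + 3)·t^(s-1) over [9/4, 4)
[4, ∞) adds the kernel integral of sqrt(t)*exp(-sqrt(t))

on [0, 1/4): t**(3/2)
on [1/4, 1): sqrt(t)*exp(-2*sqrt(t))
on [1, 9/4): sqrt(t)*(sqrt(t) + 1)
on [9/4, 4): sqrt(t)*(sqrt(t) + 3)
on [4, oo): sqrt(t)*exp(-sqrt(t))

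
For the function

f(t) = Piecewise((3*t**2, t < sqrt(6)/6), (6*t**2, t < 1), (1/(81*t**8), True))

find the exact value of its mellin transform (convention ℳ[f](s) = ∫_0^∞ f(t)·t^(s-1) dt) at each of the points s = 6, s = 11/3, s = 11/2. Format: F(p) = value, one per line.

reversing the power substitution: 3*t on [0, 1/6); 6*t on [1/6, 1); 1/(81*t**4) on [1, ∞)
invert the common scale on t to get t on [0, 1/2); 2*t on [1/2, 3); t**(-4) on [3, ∞)
slice at sqrt(6)/6, 1, transform all 3 pieces, and sum them
between 0 and sqrt(6)/6 the integrand is 3*t**2·t^(s-1)
segment [sqrt(6)/6, 1) carries 6*t**2; integrate it
segment 1 to ∞ holds 1/(81*t**8); add its integral

F(6) = 7837/10368
F(11/3) = 6335/5967 - 6**(1/6)/408
F(11/2) = 326/405 - 6**(1/4)/3240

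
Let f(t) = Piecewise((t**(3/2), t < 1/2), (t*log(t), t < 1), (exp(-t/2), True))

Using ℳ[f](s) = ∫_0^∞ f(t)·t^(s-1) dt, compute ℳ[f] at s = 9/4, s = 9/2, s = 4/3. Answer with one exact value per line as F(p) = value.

along the cuts 1/2, 1, ℳ[f](s) splits into 3 integrals
for t in [0, 1/2): the term is ∫ t**(3/2)·t^(s-1)
between 1/2 and 1 the integrand is t*log(t)·t^(s-1)
on [1, ∞): add ∫ exp(-t/2)·t^(s-1) dt

F(9/4) = 2**(3/4)*(-960*2**(1/4) + 120 + 169*sqrt(2) + 390*log(2) + 40560*sqrt(2)*uppergamma(9/4, 1/2))/20280
F(9/2) = -1415/46464 + sqrt(2)/1936 + sqrt(2)*log(2)/352 + 105*sqrt(2)*sqrt(pi)*erfc(sqrt(2)/2) + 296*exp(-1/2)
F(4/3) = 2**(2/3)*(-612*2**(1/3) + 153 + 147*sqrt(2) + 357*log(2) + 6664*2**(2/3)*uppergamma(4/3, 1/2))/6664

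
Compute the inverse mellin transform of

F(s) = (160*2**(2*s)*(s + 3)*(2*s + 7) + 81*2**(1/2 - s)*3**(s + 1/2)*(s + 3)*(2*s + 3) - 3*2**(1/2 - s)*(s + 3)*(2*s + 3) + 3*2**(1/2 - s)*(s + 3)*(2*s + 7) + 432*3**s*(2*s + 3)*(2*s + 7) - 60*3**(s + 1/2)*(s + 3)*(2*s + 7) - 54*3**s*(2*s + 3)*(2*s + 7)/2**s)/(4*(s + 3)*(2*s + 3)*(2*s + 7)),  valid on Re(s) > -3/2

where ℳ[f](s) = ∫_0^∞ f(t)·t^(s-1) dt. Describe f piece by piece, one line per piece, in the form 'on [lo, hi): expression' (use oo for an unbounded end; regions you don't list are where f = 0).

on [0, 1/2): 3*t**(3/2)/2
on [1/2, 3/2): 6*t**(7/2)
on [3/2, 3): 4*t**3
on [3, 4): 5*t**(3/2)/2

breakpoints 1/2, 3/2, 3: one integral from each of the 4 segments
the [0, 1/2) slice contributes ∫ 3*t**(3/2)/2·t^(s-1) dt
between 1/2 and 3/2 the integrand is 6*t**(7/2)·t^(s-1)
for t in [3/2, 3): the term is ∫ 4*t**3·t^(s-1)
segment 3 to 4 holds 5*t**(3/2)/2; add its integral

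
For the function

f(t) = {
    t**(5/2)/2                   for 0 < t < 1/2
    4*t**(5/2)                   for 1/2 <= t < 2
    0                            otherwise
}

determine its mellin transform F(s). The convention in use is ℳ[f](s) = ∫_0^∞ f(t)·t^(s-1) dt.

along the cuts 1/2, ℳ[f](s) splits into 2 integrals
over [0, 1/2), the kernel integral of t**(5/2)/2 enters the sum
piece [1/2, 2): integrate 4*t**(5/2) against the kernel

(-7*2**(-s - 5/2) + 8*2**(s + 5/2))/(2*s + 5)
  Re(s) > -5/2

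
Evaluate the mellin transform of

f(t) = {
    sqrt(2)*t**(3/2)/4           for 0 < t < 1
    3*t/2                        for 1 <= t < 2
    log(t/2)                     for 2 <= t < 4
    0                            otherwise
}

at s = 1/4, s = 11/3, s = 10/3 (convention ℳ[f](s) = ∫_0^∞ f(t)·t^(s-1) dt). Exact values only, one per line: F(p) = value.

the common scale on t comes off first: t**(3/2) on [0, 1/2); 3*t on [1/2, 1); log(t) on [1, 2)
cuts at 1, 2: linearity sums the 3 kernel integrals
[0, 1) adds the kernel integral of sqrt(2)*t**(3/2)/4
between 1 and 2 the integrand is 3*t/2·t^(s-1)
over [2, 4), the kernel integral of log(t/2) enters the sum

F(1/4) = -111*sqrt(2)/7 - 6/5 + 4*sqrt(2)*log(2) + 92*2**(1/4)/5
F(11/3) = -1152*2**(1/3)/121 - 9/28 + 3*sqrt(2)/62 + 4860*2**(2/3)/847 + 384*2**(1/3)*log(2)/11
F(10/3) = -144*2**(2/3)/25 - 9/26 + 3*sqrt(2)/58 + 2034*2**(1/3)/325 + 96*2**(2/3)*log(2)/5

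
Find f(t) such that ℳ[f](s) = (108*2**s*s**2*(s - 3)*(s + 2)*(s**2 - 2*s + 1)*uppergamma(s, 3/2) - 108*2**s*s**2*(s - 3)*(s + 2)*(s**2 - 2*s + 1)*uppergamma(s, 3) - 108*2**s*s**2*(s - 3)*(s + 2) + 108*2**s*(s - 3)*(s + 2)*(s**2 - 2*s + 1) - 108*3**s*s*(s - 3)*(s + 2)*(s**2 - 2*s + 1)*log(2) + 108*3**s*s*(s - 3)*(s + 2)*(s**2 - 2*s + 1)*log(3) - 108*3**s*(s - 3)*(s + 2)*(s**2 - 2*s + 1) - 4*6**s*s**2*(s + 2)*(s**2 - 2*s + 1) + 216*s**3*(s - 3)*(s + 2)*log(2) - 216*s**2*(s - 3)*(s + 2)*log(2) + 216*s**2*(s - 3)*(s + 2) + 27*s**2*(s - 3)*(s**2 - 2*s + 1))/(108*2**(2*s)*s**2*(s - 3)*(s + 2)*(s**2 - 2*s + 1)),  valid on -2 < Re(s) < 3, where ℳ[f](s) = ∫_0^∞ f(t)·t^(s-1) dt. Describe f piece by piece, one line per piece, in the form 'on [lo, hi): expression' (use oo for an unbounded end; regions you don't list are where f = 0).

undo the common scale on t: t**2 on [0, 1/2); log(t)/t on [1/2, 1); log(t) on [1, 3/2); …
f breaks at 1/4, 1/2, 3/4, 3/2 into 5 integrals to sum
on [0, 1/4) integrate f = 4*t**2 against the kernel
on [1/4, 1/2): add ∫ log(2*t)/(2*t)·t^(s-1) dt
∫ over [1/2, 3/4) of log(2*t)·t^(s-1) joins the sum
on [3/4, 3/2) integrate f = exp(-2*t) against the kernel
on [3/2, ∞): add ∫ 1/(8*t**3)·t^(s-1) dt

on [0, 1/4): 4*t**2
on [1/4, 1/2): log(2*t)/(2*t)
on [1/2, 3/4): log(2*t)
on [3/4, 3/2): exp(-2*t)
on [3/2, oo): 1/(8*t**3)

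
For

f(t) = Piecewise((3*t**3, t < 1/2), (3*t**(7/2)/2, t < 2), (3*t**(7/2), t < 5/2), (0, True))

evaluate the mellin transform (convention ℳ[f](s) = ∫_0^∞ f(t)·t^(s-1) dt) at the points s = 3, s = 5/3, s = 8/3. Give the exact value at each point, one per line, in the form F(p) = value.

F(3) = -24579*sqrt(2)/1664 + 1/128 + 46875*sqrt(10)/832
F(5/3) = -288*2**(1/6)/31 - 9*2**(5/6)/1984 + 9*2**(1/3)/448 + 28125*2**(5/6)*5**(1/6)/992
F(8/3) = -576*2**(1/6)/37 - 9*2**(5/6)/4736 + 9*2**(1/3)/1088 + 140625*2**(5/6)*5**(1/6)/2368

the 3 pieces separated at 1/2, 2 each add one integral
on [0, 1/2) integrate f = 3*t**3 against the kernel
over [1/2, 2), the kernel integral of 3*t**(7/2)/2 enters the sum
segment 2 to 5/2 holds 3*t**(7/2); add its integral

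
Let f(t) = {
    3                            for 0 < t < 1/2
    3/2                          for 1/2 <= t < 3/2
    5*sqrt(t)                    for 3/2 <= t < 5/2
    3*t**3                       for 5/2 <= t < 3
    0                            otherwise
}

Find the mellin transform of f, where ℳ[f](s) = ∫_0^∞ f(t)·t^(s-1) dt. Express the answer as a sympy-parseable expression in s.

cuts at 1/2, 3/2, 5/2: linearity sums the 4 kernel integrals
∫ 3·t^(s-1) over [0, 1/2)
segment [1/2, 3/2) carries 3/2; integrate it
over [3/2, 5/2), the kernel integral of 5*sqrt(t) enters the sum
segment [5/2, 3) carries 3*t**3; integrate it

(12*3**s*(s + 3)*(2*s + 1) - 40*sqrt(2)*3**(s + 1/2)*s*(s + 3) - 375*5**s*s*(2*s + 1) + 40*sqrt(2)*5**(s + 1/2)*s*(s + 3) + 648*6**s*s*(2*s + 1) + 12*(s + 3)*(2*s + 1))/(8*2**s*s*(s + 3)*(2*s + 1))
  Re(s) > 0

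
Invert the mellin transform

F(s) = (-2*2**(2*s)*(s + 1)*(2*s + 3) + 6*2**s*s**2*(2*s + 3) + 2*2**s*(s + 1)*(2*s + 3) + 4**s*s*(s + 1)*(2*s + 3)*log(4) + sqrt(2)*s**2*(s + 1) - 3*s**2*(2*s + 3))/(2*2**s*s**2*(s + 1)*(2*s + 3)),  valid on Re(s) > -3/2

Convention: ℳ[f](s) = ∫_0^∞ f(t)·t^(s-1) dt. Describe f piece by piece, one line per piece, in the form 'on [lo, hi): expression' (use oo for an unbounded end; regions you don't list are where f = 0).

on [0, 1/2): t**(3/2)
on [1/2, 1): 3*t
on [1, 2): log(t)

cuts at 1/2, 1: linearity sums the 3 kernel integrals
over [0, 1/2), the kernel integral of t**(3/2) enters the sum
piece [1/2, 1): integrate 3*t against the kernel
[1, 2) adds the kernel integral of log(t)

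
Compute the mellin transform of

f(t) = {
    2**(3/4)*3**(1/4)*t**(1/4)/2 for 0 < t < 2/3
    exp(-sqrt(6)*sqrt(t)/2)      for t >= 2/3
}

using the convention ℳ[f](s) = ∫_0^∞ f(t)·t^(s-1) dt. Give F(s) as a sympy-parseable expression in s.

2*((4*s + 1)*uppergamma(2*s, 1) + 2)/((3/2)**s*(4*s + 1))
  Re(s) > -1/4

back out the common scale on t: t**(1/4) on [0, 1); exp(-sqrt(t)) on [1, ∞)
invert the power substitution to get sqrt(t) on [0, 1); exp(-t) on [1, ∞)
integrate the 2 segments split at 2/3, then add the results
for t in [0, 2/3): the term is ∫ 2**(3/4)*3**(1/4)*t**(1/4)/2·t^(s-1)
between 2/3 and ∞ the integrand is exp(-sqrt(6)*sqrt(t)/2)·t^(s-1)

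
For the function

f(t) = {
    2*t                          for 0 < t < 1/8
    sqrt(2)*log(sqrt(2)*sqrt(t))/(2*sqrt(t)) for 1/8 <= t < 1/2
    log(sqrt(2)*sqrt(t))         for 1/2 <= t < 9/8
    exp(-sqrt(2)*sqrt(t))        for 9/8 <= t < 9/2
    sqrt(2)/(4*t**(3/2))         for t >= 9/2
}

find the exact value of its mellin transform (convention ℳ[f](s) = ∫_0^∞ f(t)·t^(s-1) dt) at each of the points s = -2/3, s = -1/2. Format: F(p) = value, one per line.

F(-2/3) = log(2**(-48/7 + 2*3**(2/3)/3)/3**(2*3**(2/3)/3)) - 3**(2/3)/2 - 2*2**(2/3)*uppergamma(-4/3, 3) + 2*6**(2/3)/1053 + 2*2**(2/3)*uppergamma(-4/3, 3/2) + 297*2**(2/3)/392 + 291/49
F(-1/2) = sqrt(2)*(-216*log(2) - 108*log(3) - 54*expint(2, 3) + 108*expint(2, 3/2) + 257)/81

undo the common scale on t: t on [0, 1/4); log(sqrt(t))/sqrt(t) on [1/4, 1); log(sqrt(t)) on [1, 9/4); …
invert the power substitution to get t**2 on [0, 1/2); log(t)/t on [1/2, 1); log(t) on [1, 3/2); …
along the cuts 1/8, 1/2, 9/8, 9/2, ℳ[f](s) splits into 5 integrals
over [0, 1/8), the kernel integral of 2*t enters the sum
over [1/8, 1/2), the kernel integral of sqrt(2)*log(sqrt(2)*sqrt(t))/(2*sqrt(t)) enters the sum
between 1/2 and 9/8 the integrand is log(sqrt(2)*sqrt(t))·t^(s-1)
segment [9/8, 9/2) carries exp(-sqrt(2)*sqrt(t)); integrate it
on [9/2, ∞) integrate f = sqrt(2)/(4*t**(3/2)) against the kernel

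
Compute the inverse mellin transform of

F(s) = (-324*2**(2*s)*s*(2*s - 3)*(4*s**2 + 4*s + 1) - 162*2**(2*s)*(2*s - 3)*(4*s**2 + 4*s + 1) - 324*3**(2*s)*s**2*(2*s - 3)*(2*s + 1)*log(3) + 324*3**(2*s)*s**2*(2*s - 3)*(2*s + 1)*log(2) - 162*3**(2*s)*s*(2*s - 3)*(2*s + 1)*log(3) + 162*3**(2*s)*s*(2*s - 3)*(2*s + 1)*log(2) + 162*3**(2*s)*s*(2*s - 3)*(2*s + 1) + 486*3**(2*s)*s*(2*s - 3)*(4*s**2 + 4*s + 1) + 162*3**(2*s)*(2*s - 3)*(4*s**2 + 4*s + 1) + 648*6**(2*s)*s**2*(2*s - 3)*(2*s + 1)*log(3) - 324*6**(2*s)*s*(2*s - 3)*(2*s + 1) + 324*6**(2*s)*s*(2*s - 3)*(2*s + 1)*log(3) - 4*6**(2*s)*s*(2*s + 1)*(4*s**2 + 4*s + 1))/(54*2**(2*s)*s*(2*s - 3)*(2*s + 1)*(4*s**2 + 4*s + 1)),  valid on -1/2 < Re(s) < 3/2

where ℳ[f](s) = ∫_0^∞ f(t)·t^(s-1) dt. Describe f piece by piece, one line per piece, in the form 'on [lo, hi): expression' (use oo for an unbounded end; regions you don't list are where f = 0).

on [0, 1): sqrt(t)
on [1, 9/4): sqrt(t) + 3
on [9/4, 9): sqrt(t)*log(sqrt(t))
on [9, oo): t**(-3/2)

strip the power substitution: t on [0, 1); t + 3 on [1, 3/2); t*log(t) on [3/2, 3); …
slice at 1, 9/4, 9, transform all 4 pieces, and sum them
on [0, 1) integrate f = sqrt(t) against the kernel
∫ (sqrt(t) + 3)·t^(s-1) over [1, 9/4)
segment 9/4 to 9 holds sqrt(t)*log(sqrt(t)); add its integral
∫ over [9, ∞) of t**(-3/2)·t^(s-1) joins the sum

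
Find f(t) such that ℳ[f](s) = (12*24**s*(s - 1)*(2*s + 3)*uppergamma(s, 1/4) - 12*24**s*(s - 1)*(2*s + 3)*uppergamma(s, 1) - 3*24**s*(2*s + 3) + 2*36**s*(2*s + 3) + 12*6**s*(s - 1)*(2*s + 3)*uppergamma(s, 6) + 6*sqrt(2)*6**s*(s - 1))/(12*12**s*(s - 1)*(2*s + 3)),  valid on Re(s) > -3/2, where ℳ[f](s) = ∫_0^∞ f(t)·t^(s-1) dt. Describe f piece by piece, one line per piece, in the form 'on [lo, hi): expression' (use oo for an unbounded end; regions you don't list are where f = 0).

on [0, 1/2): t**(3/2)
on [1/2, 2): exp(-t/2)
on [2, 3): 1/(2*t)
on [3, oo): exp(-2*t)

f breaks at 1/2, 2, 3 into 4 integrals to sum
on [0, 1/2) integrate f = t**(3/2) against the kernel
∫ exp(-t/2)·t^(s-1) over [1/2, 2)
∫ over [2, 3) of 1/(2*t)·t^(s-1) joins the sum
segment [3, ∞) carries exp(-2*t); integrate it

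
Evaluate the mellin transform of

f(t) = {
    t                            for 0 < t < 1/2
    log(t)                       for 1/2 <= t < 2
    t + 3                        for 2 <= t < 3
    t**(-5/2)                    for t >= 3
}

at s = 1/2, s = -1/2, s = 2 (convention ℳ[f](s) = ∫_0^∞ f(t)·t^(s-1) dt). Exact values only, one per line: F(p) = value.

F(1/2) = sqrt(2)*(-330 + sqrt(2) + 108*log(2) + 144*sqrt(6))/36
F(-1/2) = sqrt(2)*(-486*log(2) + sqrt(2) + 648)/162
F(2) = 2*sqrt(3)/3 + 17*log(2)/8 + 207/16

f breaks at 1/2, 2, 3 into 4 integrals to sum
∫ t·t^(s-1) over [0, 1/2)
the [1/2, 2) slice contributes ∫ log(t)·t^(s-1) dt
piece [2, 3): integrate (t + 3) against the kernel
the [3, ∞) slice contributes ∫ t**(-5/2)·t^(s-1) dt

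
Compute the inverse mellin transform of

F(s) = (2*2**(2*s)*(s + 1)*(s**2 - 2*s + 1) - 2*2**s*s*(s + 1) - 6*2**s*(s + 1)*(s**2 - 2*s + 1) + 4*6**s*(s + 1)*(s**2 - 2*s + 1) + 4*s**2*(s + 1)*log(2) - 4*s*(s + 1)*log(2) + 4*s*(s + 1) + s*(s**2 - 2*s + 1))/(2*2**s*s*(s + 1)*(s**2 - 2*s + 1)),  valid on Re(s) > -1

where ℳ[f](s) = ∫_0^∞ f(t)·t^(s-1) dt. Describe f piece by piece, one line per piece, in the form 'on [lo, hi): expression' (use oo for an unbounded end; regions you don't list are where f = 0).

on [0, 1/2): t
on [1/2, 1): log(t)/t
on [1, 2): 3
on [2, 3): 2

cuts at 1/2, 1, 2: linearity sums the 4 kernel integrals
on [0, 1/2): add ∫ t·t^(s-1) dt
the [1/2, 1) slice contributes ∫ log(t)/t·t^(s-1) dt
for t in [1, 2): the term is ∫ 3·t^(s-1)
segment 2 to 3 holds 2; add its integral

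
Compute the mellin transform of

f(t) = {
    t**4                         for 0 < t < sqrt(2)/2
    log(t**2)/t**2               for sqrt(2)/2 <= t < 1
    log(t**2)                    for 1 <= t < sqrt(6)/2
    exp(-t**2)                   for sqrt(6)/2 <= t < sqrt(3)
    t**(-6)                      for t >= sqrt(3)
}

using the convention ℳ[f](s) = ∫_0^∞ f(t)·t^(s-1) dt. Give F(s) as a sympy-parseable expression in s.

(27*2**(s/2)*s**2*(s/2 - 3)*(s/2 + 2)*(s**2/4 - s + 1)*uppergamma(s/2, 3/2) - 27*2**(s/2)*s**2*(s/2 - 3)*(s/2 + 2)*(s**2/4 - s + 1)*uppergamma(s/2, 3) - 27*2**(s/2)*s**2*(s/2 - 3)*(s/2 + 2) + 108*2**(s/2)*(s/2 - 3)*(s/2 + 2)*(s**2/4 - s + 1) - 54*3**(s/2)*s*(s/2 - 3)*(s/2 + 2)*(s**2/4 - s + 1)*log(2) + 54*3**(s/2)*s*(s/2 - 3)*(s/2 + 2)*(s**2/4 - s + 1)*log(3) - 108*3**(s/2)*(s/2 - 3)*(s/2 + 2)*(s**2/4 - s + 1) - 6**(s/2)*s**2*(s/2 + 2)*(s**2/4 - s + 1) + 27*s**3*(s/2 - 3)*(s/2 + 2)*log(2) - 54*s**2*(s/2 - 3)*(s/2 + 2)*log(2) + 54*s**2*(s/2 - 3)*(s/2 + 2) + 27*s**2*(s/2 - 3)*(s**2/4 - s + 1)/4)/(54*2**(s/2)*s**2*(s/2 - 3)*(s/2 + 2)*(s**2/4 - s + 1))
  -4 < Re(s) < 6

back out the power substitution: t**2 on [0, 1/2); log(t)/t on [1/2, 1); log(t) on [1, 3/2); …
linearity at sqrt(2)/2, 1, sqrt(6)/2, sqrt(3) turns ℳ[f](s) into 5 summed integrals
segment [0, sqrt(2)/2) carries t**4; integrate it
piece [sqrt(2)/2, 1): integrate log(t**2)/t**2 against the kernel
the [1, sqrt(6)/2) slice contributes ∫ log(t**2)·t^(s-1) dt
over [sqrt(6)/2, sqrt(3)), the kernel integral of exp(-t**2) enters the sum
for t in [sqrt(3), ∞): the term is ∫ t**(-6)·t^(s-1)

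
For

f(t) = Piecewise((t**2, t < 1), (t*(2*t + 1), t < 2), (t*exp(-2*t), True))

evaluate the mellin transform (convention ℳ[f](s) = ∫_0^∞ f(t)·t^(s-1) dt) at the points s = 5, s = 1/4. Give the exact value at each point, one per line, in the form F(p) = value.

F(5) = 643*exp(-4)/8 + 657/14
F(1/4) = -56/45 + 2**(3/4)*uppergamma(5/4, 4)/4 + 232*2**(1/4)/45

invert the shared t-power to get t on [0, 1); 2*t + 1 on [1, 2); exp(-2*t) on [2, ∞)
f breaks at 1, 2 into 3 integrals to sum
between 0 and 1 the integrand is t**2·t^(s-1)
∫ t*(2*t + 1)·t^(s-1) over [1, 2)
for t in [2, ∞): the term is ∫ t*exp(-2*t)·t^(s-1)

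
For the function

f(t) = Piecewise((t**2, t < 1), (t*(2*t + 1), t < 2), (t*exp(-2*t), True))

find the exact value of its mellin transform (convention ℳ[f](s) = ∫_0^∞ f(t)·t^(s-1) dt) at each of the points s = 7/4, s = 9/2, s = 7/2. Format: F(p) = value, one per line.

F(7/4) = -104/165 + 2**(1/4)*uppergamma(11/4, 4)/8 + 944*2**(3/4)/165
F(9/2) = (sqrt(2)*(135135*sqrt(pi)*exp(4)*erfc(2) + 9266972)/292864 + (-98304 + 7471104*sqrt(2))*exp(4)/292864)*exp(-4)
F(7/2) = (sqrt(2)*(10395*sqrt(pi)*exp(4)*erfc(2) + 532620)/50688 + (-20480 + 770048*sqrt(2))*exp(4)/50688)*exp(-4)

invert the shared t-power to get t on [0, 1); 2*t + 1 on [1, 2); exp(-2*t) on [2, ∞)
integrate the 3 segments split at 1, 2, then add the results
piece [0, 1): integrate t**2 against the kernel
over [1, 2), the kernel integral of t*(2*t + 1) enters the sum
on [2, ∞): add ∫ t*exp(-2*t)·t^(s-1) dt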